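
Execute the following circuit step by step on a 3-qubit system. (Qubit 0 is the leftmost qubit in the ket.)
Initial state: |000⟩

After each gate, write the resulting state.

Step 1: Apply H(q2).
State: 1/√2|000⟩ + 1/√2|001⟩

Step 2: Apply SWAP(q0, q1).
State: 1/√2|000⟩ + 1/√2|001⟩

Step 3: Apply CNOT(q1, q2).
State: 1/√2|000⟩ + 1/√2|001⟩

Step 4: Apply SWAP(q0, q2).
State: 1/√2|000⟩ + 1/√2|100⟩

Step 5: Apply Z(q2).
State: 1/√2|000⟩ + 1/√2|100⟩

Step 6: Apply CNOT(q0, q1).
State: 1/√2|000⟩ + 1/√2|110⟩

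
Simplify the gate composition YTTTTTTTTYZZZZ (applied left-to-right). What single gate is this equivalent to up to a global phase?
I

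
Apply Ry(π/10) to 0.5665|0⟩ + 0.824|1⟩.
0.4306|0⟩ + 0.9025|1⟩

Ry(π/10) = [[cos(θ/2), −sin(θ/2)], [sin(θ/2), cos(θ/2)]]; θ = π/10, cos(θ/2) ≈ 0.987688, sin(θ/2) ≈ 0.156434.
With a = amp(|0⟩) = 0.5665 and b = amp(|1⟩) = 0.824:
new amp(|0⟩) = (0.987688)·a + (-0.156434)·b = 0.4306
new amp(|1⟩) = (0.156434)·a + (0.987688)·b = 0.9025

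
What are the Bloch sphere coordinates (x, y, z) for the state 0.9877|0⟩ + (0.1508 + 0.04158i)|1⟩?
(0.2979, 0.08214, 0.9511)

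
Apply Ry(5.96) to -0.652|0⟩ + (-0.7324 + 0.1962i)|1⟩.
(0.7613 - 0.03157i)|0⟩ + (0.618 - 0.1936i)|1⟩

Ry(5.96) = [[cos(θ/2), −sin(θ/2)], [sin(θ/2), cos(θ/2)]]; θ = 5.96, cos(θ/2) ≈ -0.986972, sin(θ/2) ≈ 0.16089.
With a = amp(|0⟩) = -0.652 and b = amp(|1⟩) = (-0.7324 + 0.1962i):
new amp(|0⟩) = (-0.986972)·a + (-0.16089)·b = (0.7613 - 0.03157i)
new amp(|1⟩) = (0.16089)·a + (-0.986972)·b = (0.618 - 0.1936i)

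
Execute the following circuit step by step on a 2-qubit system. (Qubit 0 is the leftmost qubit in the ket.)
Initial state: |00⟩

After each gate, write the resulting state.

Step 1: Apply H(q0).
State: 1/√2|00⟩ + 1/√2|10⟩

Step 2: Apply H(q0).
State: |00⟩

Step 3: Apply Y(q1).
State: i|01⟩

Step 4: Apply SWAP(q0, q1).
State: i|10⟩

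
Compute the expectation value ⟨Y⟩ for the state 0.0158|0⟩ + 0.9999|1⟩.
0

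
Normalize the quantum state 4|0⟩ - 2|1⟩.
0.8944|0⟩ - 1/√5|1⟩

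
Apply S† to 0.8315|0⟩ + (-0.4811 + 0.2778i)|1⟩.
0.8315|0⟩ + (0.2778 + 0.4811i)|1⟩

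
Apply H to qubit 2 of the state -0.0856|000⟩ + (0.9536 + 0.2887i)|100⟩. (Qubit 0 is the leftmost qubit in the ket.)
-0.06053|000⟩ - 0.06053|001⟩ + (0.6743 + 0.2041i)|100⟩ + (0.6743 + 0.2041i)|101⟩

H on qubit 2 mixes each pair of kets that differ only in qubit 2: amplitudes (a, b) of (|…0…⟩, |…1…⟩) become ((a + b)/√2, (a − b)/√2). Kets absent from the input have amplitude 0.
(|000⟩, |001⟩): (a, b) = (-0.0856, 0) → (-0.06053, -0.06053)
(|100⟩, |101⟩): (a, b) = ((0.9536 + 0.2887i), 0) → ((0.6743 + 0.2041i), (0.6743 + 0.2041i))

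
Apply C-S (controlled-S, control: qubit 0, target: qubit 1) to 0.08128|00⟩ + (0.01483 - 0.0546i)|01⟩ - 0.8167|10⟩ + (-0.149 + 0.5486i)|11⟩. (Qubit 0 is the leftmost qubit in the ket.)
0.08128|00⟩ + (0.01483 - 0.0546i)|01⟩ - 0.8167|10⟩ + (-0.5486 - 0.149i)|11⟩

C-S leaves the control-|0⟩ kets |00⟩, |01⟩ unchanged and applies S to qubit 1 on the control-|1⟩ pair (|10⟩, |11⟩).
S = [[1, 0], [0, i]].
With a = amp(|10⟩) = -0.8167 and b = amp(|11⟩) = (-0.149 + 0.5486i):
new amp(|10⟩) = (1)·a = -0.8167
new amp(|11⟩) = (i)·b = (-0.5486 - 0.149i)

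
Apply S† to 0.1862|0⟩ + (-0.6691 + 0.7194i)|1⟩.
0.1862|0⟩ + (0.7194 + 0.6691i)|1⟩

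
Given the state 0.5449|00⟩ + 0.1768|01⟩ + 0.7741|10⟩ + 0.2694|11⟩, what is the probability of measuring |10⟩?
0.5992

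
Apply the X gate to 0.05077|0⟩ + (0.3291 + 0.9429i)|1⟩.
(0.3291 + 0.9429i)|0⟩ + 0.05077|1⟩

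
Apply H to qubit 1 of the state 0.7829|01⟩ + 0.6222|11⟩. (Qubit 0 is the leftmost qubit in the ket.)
0.5536|00⟩ - 0.5536|01⟩ + 0.44|10⟩ - 0.44|11⟩

H on qubit 1 mixes each pair of kets that differ only in qubit 1: amplitudes (a, b) of (|…0…⟩, |…1…⟩) become ((a + b)/√2, (a − b)/√2). Kets absent from the input have amplitude 0.
(|00⟩, |01⟩): (a, b) = (0, 0.7829) → (0.5536, -0.5536)
(|10⟩, |11⟩): (a, b) = (0, 0.6222) → (0.44, -0.44)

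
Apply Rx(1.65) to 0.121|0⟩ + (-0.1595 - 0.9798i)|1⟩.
(-0.6376 + 0.1172i)|0⟩ + (-0.1082 - 0.7537i)|1⟩

Rx(1.65) = [[cos(θ/2), −i·sin(θ/2)], [−i·sin(θ/2), cos(θ/2)]]; θ = 1.65, cos(θ/2) ≈ 0.678557, sin(θ/2) ≈ 0.734548.
With a = amp(|0⟩) = 0.121 and b = amp(|1⟩) = (-0.1595 - 0.9798i):
new amp(|0⟩) = (0.678557)·a + (-0.734548i)·b = (-0.6376 + 0.1172i)
new amp(|1⟩) = (-0.734548i)·a + (0.678557)·b = (-0.1082 - 0.7537i)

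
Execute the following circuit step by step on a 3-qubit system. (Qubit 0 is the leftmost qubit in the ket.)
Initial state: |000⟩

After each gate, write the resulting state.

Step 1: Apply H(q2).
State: 1/√2|000⟩ + 1/√2|001⟩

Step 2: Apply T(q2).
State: 1/√2|000⟩ + (1/2 + (1/2)i)|001⟩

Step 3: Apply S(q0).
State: 1/√2|000⟩ + (1/2 + (1/2)i)|001⟩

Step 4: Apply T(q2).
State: 1/√2|000⟩ + (1/√2)i|001⟩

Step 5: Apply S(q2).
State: 1/√2|000⟩ - 1/√2|001⟩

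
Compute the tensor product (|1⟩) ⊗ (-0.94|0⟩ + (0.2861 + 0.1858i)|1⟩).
-0.94|10⟩ + (0.2861 + 0.1858i)|11⟩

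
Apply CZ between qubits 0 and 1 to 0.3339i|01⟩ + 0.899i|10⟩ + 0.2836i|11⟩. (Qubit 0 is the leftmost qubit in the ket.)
0.3339i|01⟩ + 0.899i|10⟩ - 0.2836i|11⟩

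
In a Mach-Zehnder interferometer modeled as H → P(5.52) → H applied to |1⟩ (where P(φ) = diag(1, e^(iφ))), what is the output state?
(0.1387 + 0.3456i)|0⟩ + (0.8613 - 0.3456i)|1⟩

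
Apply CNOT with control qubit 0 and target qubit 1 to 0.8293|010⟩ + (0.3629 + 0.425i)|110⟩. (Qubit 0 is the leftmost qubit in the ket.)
0.8293|010⟩ + (0.3629 + 0.425i)|100⟩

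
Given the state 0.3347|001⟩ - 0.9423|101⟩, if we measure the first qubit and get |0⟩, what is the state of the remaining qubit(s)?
|01⟩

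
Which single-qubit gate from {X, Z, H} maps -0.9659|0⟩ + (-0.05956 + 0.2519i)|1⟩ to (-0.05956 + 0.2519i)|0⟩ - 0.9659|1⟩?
X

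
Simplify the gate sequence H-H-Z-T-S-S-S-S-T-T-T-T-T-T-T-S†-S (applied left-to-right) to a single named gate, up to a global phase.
Z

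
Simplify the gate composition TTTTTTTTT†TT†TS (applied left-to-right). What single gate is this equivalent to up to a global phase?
S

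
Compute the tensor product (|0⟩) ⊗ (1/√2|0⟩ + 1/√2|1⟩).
1/√2|00⟩ + 1/√2|01⟩

amp(|b₁b₂…⟩) = product of the factor amplitudes for bits b₁, b₂, …; only kets whose every factor amplitude is nonzero survive.
|00⟩: (1)(1/√2) = 1/√2
|01⟩: (1)(1/√2) = 1/√2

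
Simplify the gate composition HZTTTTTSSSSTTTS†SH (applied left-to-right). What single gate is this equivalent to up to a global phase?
X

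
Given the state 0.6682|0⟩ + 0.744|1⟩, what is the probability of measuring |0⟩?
0.4465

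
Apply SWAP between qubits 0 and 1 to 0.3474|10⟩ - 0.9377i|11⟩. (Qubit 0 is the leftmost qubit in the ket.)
0.3474|01⟩ - 0.9377i|11⟩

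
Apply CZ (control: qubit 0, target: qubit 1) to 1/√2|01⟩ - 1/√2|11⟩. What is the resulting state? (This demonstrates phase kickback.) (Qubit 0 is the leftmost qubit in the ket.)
1/√2|01⟩ + 1/√2|11⟩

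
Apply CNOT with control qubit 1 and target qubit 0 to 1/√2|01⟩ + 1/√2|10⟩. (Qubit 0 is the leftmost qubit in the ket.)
1/√2|10⟩ + 1/√2|11⟩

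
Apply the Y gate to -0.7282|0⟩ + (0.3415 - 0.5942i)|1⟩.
(-0.5942 - 0.3415i)|0⟩ - 0.7282i|1⟩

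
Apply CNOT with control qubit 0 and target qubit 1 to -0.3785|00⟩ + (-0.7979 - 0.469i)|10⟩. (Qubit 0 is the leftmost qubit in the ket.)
-0.3785|00⟩ + (-0.7979 - 0.469i)|11⟩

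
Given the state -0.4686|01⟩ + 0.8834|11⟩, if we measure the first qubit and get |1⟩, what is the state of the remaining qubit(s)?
|1⟩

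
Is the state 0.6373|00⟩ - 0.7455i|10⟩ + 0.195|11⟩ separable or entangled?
Entangled

Writing the state as a|00⟩ + b|01⟩ + c|10⟩ + d|11⟩, it is a product state iff ad − bc = 0.
Here (a, b, c, d) = (0.6373, 0, -0.7455i, 0.195): ad − bc = (0.6373)(0.195) − (0)(-0.7455i) = 0.1243 ≠ 0, so the state is entangled.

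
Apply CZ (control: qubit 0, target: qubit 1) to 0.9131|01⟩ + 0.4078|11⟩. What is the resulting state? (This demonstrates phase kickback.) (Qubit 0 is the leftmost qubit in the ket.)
0.9131|01⟩ - 0.4078|11⟩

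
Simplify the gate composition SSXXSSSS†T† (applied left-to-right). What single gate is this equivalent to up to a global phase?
T†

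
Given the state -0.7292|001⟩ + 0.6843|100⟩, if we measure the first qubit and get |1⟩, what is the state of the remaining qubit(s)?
|00⟩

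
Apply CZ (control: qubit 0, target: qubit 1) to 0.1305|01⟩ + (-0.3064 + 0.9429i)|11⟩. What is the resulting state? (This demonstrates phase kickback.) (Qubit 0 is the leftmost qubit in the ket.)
0.1305|01⟩ + (0.3064 - 0.9429i)|11⟩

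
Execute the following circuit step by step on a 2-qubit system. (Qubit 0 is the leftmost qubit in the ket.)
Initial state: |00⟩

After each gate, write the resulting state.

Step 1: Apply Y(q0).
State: i|10⟩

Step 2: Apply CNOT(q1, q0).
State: i|10⟩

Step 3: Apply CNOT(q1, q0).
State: i|10⟩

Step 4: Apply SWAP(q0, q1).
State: i|01⟩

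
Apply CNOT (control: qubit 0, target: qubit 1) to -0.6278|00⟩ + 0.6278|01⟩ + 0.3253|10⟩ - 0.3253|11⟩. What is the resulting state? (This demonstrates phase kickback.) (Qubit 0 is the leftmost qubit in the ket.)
-0.6278|00⟩ + 0.6278|01⟩ - 0.3253|10⟩ + 0.3253|11⟩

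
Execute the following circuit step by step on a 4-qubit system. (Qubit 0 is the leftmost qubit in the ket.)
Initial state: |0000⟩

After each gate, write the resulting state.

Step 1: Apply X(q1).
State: |0100⟩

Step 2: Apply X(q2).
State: |0110⟩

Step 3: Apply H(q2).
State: 1/√2|0100⟩ - 1/√2|0110⟩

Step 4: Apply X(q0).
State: 1/√2|1100⟩ - 1/√2|1110⟩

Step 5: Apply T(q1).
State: (1/2 + (1/2)i)|1100⟩ + (-1/2 - (1/2)i)|1110⟩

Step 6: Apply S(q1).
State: (-1/2 + (1/2)i)|1100⟩ + (1/2 - (1/2)i)|1110⟩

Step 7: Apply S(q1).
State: (-1/2 - (1/2)i)|1100⟩ + (1/2 + (1/2)i)|1110⟩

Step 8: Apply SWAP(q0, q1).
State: (-1/2 - (1/2)i)|1100⟩ + (1/2 + (1/2)i)|1110⟩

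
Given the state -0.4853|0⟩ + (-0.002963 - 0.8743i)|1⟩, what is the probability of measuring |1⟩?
0.7644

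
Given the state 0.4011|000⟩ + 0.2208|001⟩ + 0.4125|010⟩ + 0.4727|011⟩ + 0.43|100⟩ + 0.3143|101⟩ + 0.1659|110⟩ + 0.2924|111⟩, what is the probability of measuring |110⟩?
0.02752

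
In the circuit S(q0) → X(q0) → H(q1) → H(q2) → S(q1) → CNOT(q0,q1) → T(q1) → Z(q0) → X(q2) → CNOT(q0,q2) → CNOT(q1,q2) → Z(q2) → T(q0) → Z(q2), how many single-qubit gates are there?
11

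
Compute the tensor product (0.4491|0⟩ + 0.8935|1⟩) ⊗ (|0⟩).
0.4491|00⟩ + 0.8935|10⟩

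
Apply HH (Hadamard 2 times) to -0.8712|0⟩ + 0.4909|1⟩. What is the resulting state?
-0.8712|0⟩ + 0.4909|1⟩

H² = I, so an even number of Hadamards cancels: H^2 = I and the state is unchanged.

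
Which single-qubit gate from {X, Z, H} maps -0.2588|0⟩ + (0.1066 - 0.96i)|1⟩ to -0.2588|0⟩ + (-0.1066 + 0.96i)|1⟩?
Z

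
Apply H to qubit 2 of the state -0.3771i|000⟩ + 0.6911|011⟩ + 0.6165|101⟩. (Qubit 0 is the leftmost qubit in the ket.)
-0.2666i|000⟩ - 0.2666i|001⟩ + 0.4887|010⟩ - 0.4887|011⟩ + 0.4359|100⟩ - 0.4359|101⟩

H on qubit 2 mixes each pair of kets that differ only in qubit 2: amplitudes (a, b) of (|…0…⟩, |…1…⟩) become ((a + b)/√2, (a − b)/√2). Kets absent from the input have amplitude 0.
(|000⟩, |001⟩): (a, b) = (-0.3771i, 0) → (-0.2666i, -0.2666i)
(|010⟩, |011⟩): (a, b) = (0, 0.6911) → (0.4887, -0.4887)
(|100⟩, |101⟩): (a, b) = (0, 0.6165) → (0.4359, -0.4359)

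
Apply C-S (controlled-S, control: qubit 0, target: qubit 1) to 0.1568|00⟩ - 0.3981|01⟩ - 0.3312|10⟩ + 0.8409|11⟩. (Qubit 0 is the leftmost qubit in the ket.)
0.1568|00⟩ - 0.3981|01⟩ - 0.3312|10⟩ + 0.8409i|11⟩

C-S leaves the control-|0⟩ kets |00⟩, |01⟩ unchanged and applies S to qubit 1 on the control-|1⟩ pair (|10⟩, |11⟩).
S = [[1, 0], [0, i]].
With a = amp(|10⟩) = -0.3312 and b = amp(|11⟩) = 0.8409:
new amp(|10⟩) = (1)·a = -0.3312
new amp(|11⟩) = (i)·b = 0.8409i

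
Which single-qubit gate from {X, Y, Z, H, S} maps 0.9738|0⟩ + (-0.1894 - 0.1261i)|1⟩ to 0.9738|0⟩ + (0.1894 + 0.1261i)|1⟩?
Z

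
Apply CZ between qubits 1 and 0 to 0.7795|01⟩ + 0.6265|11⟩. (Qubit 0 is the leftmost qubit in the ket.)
0.7795|01⟩ - 0.6265|11⟩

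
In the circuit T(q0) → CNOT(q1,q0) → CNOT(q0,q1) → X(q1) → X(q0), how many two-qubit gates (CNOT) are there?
2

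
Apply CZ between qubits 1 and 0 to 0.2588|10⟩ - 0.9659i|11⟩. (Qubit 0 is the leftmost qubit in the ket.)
0.2588|10⟩ + 0.9659i|11⟩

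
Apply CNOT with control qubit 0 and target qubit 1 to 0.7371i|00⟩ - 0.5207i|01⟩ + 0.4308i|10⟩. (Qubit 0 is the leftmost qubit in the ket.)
0.7371i|00⟩ - 0.5207i|01⟩ + 0.4308i|11⟩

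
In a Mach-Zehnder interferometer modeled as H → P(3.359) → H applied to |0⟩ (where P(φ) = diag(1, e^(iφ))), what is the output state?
(0.01177 - 0.1078i)|0⟩ + (0.9882 + 0.1078i)|1⟩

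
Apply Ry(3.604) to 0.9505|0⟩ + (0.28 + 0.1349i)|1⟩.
(-0.4904 - 0.1313i)|0⟩ + (0.861 - 0.03091i)|1⟩

Ry(3.604) = [[cos(θ/2), −sin(θ/2)], [sin(θ/2), cos(θ/2)]]; θ = 3.604, cos(θ/2) ≈ -0.229149, sin(θ/2) ≈ 0.973391.
With a = amp(|0⟩) = 0.9505 and b = amp(|1⟩) = (0.28 + 0.1349i):
new amp(|0⟩) = (-0.229149)·a + (-0.973391)·b = (-0.4904 - 0.1313i)
new amp(|1⟩) = (0.973391)·a + (-0.229149)·b = (0.861 - 0.03091i)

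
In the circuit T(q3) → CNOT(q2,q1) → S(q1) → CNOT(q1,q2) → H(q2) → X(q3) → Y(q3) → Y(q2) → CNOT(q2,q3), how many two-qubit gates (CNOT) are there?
3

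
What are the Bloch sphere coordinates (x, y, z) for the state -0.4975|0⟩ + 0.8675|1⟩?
(-0.8632, 0, -0.5051)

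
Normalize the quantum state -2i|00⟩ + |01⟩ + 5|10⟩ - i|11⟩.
-0.3592i|00⟩ + 0.1796|01⟩ + 0.898|10⟩ - 0.1796i|11⟩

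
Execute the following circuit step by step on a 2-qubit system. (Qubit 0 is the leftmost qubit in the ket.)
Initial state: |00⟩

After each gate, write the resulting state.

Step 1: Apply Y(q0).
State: i|10⟩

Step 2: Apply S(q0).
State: -|10⟩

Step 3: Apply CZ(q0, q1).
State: -|10⟩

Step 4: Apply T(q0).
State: (-1/√2 - (1/√2)i)|10⟩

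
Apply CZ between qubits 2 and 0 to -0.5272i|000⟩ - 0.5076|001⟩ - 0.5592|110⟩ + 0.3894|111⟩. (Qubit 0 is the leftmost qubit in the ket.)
-0.5272i|000⟩ - 0.5076|001⟩ - 0.5592|110⟩ - 0.3894|111⟩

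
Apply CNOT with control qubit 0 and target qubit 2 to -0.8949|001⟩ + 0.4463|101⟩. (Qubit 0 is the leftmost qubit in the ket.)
-0.8949|001⟩ + 0.4463|100⟩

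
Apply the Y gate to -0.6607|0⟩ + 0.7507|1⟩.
-0.7507i|0⟩ - 0.6607i|1⟩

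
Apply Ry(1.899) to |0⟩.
0.5821|0⟩ + 0.8131|1⟩

Ry(1.899) = [[cos(θ/2), −sin(θ/2)], [sin(θ/2), cos(θ/2)]]; θ = 1.899, cos(θ/2) ≈ 0.58209, sin(θ/2) ≈ 0.813125.
With a = amp(|0⟩) = 1 and b = amp(|1⟩) = 0:
new amp(|0⟩) = (0.58209)·a + (-0.813125)·b = 0.5821
new amp(|1⟩) = (0.813125)·a + (0.58209)·b = 0.8131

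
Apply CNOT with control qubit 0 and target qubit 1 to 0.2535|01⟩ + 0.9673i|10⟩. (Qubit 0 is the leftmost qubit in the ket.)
0.2535|01⟩ + 0.9673i|11⟩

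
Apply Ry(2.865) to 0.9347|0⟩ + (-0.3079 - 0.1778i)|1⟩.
(0.4338 + 0.1761i)|0⟩ + (0.8833 - 0.02451i)|1⟩

Ry(2.865) = [[cos(θ/2), −sin(θ/2)], [sin(θ/2), cos(θ/2)]]; θ = 2.865, cos(θ/2) ≈ 0.137856, sin(θ/2) ≈ 0.990452.
With a = amp(|0⟩) = 0.9347 and b = amp(|1⟩) = (-0.3079 - 0.1778i):
new amp(|0⟩) = (0.137856)·a + (-0.990452)·b = (0.4338 + 0.1761i)
new amp(|1⟩) = (0.990452)·a + (0.137856)·b = (0.8833 - 0.02451i)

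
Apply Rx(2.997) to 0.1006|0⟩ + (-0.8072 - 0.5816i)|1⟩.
(-0.5728 + 0.8051i)|0⟩ + (-0.05831 - 0.1423i)|1⟩

Rx(2.997) = [[cos(θ/2), −i·sin(θ/2)], [−i·sin(θ/2), cos(θ/2)]]; θ = 2.997, cos(θ/2) ≈ 0.0722334, sin(θ/2) ≈ 0.997388.
With a = amp(|0⟩) = 0.1006 and b = amp(|1⟩) = (-0.8072 - 0.5816i):
new amp(|0⟩) = (0.0722334)·a + (-0.997388i)·b = (-0.5728 + 0.8051i)
new amp(|1⟩) = (-0.997388i)·a + (0.0722334)·b = (-0.05831 - 0.1423i)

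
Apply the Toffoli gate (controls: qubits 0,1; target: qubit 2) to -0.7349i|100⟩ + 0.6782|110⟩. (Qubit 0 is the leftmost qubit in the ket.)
-0.7349i|100⟩ + 0.6782|111⟩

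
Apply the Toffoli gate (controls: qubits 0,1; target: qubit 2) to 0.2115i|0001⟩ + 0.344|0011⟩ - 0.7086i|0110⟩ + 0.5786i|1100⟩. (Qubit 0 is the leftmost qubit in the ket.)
0.2115i|0001⟩ + 0.344|0011⟩ - 0.7086i|0110⟩ + 0.5786i|1110⟩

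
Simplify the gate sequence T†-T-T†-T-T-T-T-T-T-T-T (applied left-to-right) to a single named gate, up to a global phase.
T†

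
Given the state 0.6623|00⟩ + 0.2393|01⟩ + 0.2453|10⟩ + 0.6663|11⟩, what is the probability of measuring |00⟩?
0.4386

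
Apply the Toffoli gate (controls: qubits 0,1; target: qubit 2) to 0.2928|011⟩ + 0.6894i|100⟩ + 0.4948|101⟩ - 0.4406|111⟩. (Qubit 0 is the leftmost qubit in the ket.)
0.2928|011⟩ + 0.6894i|100⟩ + 0.4948|101⟩ - 0.4406|110⟩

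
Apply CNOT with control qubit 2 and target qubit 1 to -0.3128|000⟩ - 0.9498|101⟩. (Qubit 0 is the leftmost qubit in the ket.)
-0.3128|000⟩ - 0.9498|111⟩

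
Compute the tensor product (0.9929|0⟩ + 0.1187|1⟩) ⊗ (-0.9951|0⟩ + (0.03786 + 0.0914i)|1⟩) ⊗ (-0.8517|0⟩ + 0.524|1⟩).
0.8415|000⟩ - 0.5177|001⟩ + (-0.03202 - 0.07729i)|010⟩ + (0.0197 + 0.04755i)|011⟩ + 0.1006|100⟩ - 0.06189|101⟩ + (-0.003828 - 0.00924i)|110⟩ + (0.002355 + 0.005685i)|111⟩

amp(|b₁b₂…⟩) = product of the factor amplitudes for bits b₁, b₂, …; only kets whose every factor amplitude is nonzero survive.
|000⟩: (0.9929)(-0.9951)(-0.8517) = 0.8415
|001⟩: (0.9929)(-0.9951)(0.524) = -0.5177
|010⟩: (0.9929)(0.03786 + 0.0914i)(-0.8517) = (-0.03202 - 0.07729i)
|011⟩: (0.9929)(0.03786 + 0.0914i)(0.524) = (0.0197 + 0.04755i)
|100⟩: (0.1187)(-0.9951)(-0.8517) = 0.1006
|101⟩: (0.1187)(-0.9951)(0.524) = -0.06189
|110⟩: (0.1187)(0.03786 + 0.0914i)(-0.8517) = (-0.003828 - 0.00924i)
|111⟩: (0.1187)(0.03786 + 0.0914i)(0.524) = (0.002355 + 0.005685i)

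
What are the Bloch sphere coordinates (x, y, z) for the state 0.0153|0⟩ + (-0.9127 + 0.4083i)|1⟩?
(-0.02793, 0.01249, -0.9995)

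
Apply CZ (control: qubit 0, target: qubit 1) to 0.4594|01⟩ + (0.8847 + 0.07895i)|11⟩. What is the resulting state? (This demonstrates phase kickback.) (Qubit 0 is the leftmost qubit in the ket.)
0.4594|01⟩ + (-0.8847 - 0.07895i)|11⟩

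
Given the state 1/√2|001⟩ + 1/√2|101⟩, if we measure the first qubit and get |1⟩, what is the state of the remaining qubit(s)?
|01⟩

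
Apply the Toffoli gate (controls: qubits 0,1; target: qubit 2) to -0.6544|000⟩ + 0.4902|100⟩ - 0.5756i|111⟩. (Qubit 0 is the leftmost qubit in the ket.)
-0.6544|000⟩ + 0.4902|100⟩ - 0.5756i|110⟩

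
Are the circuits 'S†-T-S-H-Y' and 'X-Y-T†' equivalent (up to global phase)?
No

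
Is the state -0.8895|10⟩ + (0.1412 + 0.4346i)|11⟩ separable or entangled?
Separable

Writing the state as a|00⟩ + b|01⟩ + c|10⟩ + d|11⟩, it is a product state iff ad − bc = 0.
Here (a, b, c, d) = (0, 0, -0.8895, (0.1412 + 0.4346i)): ad − bc = (0)(0.1412 + 0.4346i) − (0)(-0.8895) = 0, so the state is separable.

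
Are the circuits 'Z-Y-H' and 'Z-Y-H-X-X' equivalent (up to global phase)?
Yes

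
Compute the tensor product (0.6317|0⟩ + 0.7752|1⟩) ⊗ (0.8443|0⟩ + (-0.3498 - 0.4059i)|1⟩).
0.5333|00⟩ + (-0.221 - 0.2564i)|01⟩ + 0.6545|10⟩ + (-0.2712 - 0.3147i)|11⟩

amp(|b₁b₂…⟩) = product of the factor amplitudes for bits b₁, b₂, …; only kets whose every factor amplitude is nonzero survive.
|00⟩: (0.6317)(0.8443) = 0.5333
|01⟩: (0.6317)(-0.3498 - 0.4059i) = (-0.221 - 0.2564i)
|10⟩: (0.7752)(0.8443) = 0.6545
|11⟩: (0.7752)(-0.3498 - 0.4059i) = (-0.2712 - 0.3147i)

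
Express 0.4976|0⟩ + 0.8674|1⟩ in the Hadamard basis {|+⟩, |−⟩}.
0.9652|+⟩ - 0.2615|−⟩

With |ψ⟩ = α|0⟩ + β|1⟩, the Hadamard-basis coefficients are ⟨+|ψ⟩ = (α + β)/√2 and ⟨−|ψ⟩ = (α − β)/√2.
Here α = 0.4976, β = 0.8674: (α + β)/√2 = 0.9652, (α − β)/√2 = -0.2615.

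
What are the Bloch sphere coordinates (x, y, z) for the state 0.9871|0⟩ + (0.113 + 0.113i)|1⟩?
(0.2231, 0.2231, 0.9488)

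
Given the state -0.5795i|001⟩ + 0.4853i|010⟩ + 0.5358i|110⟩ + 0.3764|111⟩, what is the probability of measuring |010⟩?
0.2355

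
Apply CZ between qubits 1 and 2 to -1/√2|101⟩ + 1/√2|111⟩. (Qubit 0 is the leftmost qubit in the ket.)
-1/√2|101⟩ - 1/√2|111⟩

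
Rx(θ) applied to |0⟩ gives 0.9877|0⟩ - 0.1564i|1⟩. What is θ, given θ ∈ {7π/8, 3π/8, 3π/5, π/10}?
π/10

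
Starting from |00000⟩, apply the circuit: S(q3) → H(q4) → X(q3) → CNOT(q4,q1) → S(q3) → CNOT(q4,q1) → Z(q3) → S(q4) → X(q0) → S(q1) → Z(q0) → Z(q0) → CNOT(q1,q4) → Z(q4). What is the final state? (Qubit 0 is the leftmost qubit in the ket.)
-(1/√2)i|10010⟩ - 1/√2|10011⟩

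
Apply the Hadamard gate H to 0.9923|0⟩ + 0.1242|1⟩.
0.7895|0⟩ + 0.6138|1⟩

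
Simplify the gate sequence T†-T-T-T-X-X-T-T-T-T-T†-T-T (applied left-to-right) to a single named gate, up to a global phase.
T†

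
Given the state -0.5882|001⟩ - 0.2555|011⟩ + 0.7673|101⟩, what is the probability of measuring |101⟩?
0.5887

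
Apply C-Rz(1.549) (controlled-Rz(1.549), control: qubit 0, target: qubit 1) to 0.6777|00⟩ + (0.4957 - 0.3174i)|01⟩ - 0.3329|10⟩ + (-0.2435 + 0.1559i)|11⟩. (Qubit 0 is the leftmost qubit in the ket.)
0.6777|00⟩ + (0.4957 - 0.3174i)|01⟩ + (-0.2379 + 0.2328i)|10⟩ + (-0.2831 - 0.05886i)|11⟩

C-Rz(1.549) leaves the control-|0⟩ kets |00⟩, |01⟩ unchanged and applies Rz(1.549) to qubit 1 on the control-|1⟩ pair (|10⟩, |11⟩).
Rz(1.549) = [[e^(−iθ/2), 0], [0, e^(iθ/2)]] with e^(±iθ/2) = cos(θ/2) ± i·sin(θ/2); θ = 1.549, cos(θ/2) ≈ 0.714771, sin(θ/2) ≈ 0.699359.
With a = amp(|10⟩) = -0.3329 and b = amp(|11⟩) = (-0.2435 + 0.1559i):
new amp(|10⟩) = (0.714771 - 0.699359i)·a = (-0.2379 + 0.2328i)
new amp(|11⟩) = (0.714771 + 0.699359i)·b = (-0.2831 - 0.05886i)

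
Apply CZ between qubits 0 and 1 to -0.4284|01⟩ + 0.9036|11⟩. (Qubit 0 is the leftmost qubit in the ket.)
-0.4284|01⟩ - 0.9036|11⟩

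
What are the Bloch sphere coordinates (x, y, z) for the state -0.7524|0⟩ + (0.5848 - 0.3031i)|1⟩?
(-0.88, 0.4561, 0.1322)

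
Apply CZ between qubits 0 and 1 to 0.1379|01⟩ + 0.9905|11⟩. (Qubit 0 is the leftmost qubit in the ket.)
0.1379|01⟩ - 0.9905|11⟩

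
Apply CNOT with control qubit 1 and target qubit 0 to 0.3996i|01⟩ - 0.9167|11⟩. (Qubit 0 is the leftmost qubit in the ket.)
-0.9167|01⟩ + 0.3996i|11⟩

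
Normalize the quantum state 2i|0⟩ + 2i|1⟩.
(1/√2)i|0⟩ + (1/√2)i|1⟩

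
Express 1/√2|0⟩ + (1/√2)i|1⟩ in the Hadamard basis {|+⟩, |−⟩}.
(1/2 + (1/2)i)|+⟩ + (1/2 - (1/2)i)|−⟩

With |ψ⟩ = α|0⟩ + β|1⟩, the Hadamard-basis coefficients are ⟨+|ψ⟩ = (α + β)/√2 and ⟨−|ψ⟩ = (α − β)/√2.
Here α = 1/√2, β = (1/√2)i: (α + β)/√2 = (1/2 + (1/2)i), (α − β)/√2 = (1/2 - (1/2)i).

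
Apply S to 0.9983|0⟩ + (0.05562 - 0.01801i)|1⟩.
0.9983|0⟩ + (0.01801 + 0.05562i)|1⟩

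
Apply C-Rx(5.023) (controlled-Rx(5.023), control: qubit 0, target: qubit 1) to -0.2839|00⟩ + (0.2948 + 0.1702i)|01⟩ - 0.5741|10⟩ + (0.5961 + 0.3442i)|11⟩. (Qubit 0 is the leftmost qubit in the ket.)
-0.2839|00⟩ + (0.2948 + 0.1702i)|01⟩ + (0.6667 - 0.3512i)|10⟩ + (-0.4816 + 0.06017i)|11⟩

C-Rx(5.023) leaves the control-|0⟩ kets |00⟩, |01⟩ unchanged and applies Rx(5.023) to qubit 1 on the control-|1⟩ pair (|10⟩, |11⟩).
Rx(5.023) = [[cos(θ/2), −i·sin(θ/2)], [−i·sin(θ/2), cos(θ/2)]]; θ = 5.023, cos(θ/2) ≈ -0.807973, sin(θ/2) ≈ 0.58922.
With a = amp(|10⟩) = -0.5741 and b = amp(|11⟩) = (0.5961 + 0.3442i):
new amp(|10⟩) = (-0.807973)·a + (-0.58922i)·b = (0.6667 - 0.3512i)
new amp(|11⟩) = (-0.58922i)·a + (-0.807973)·b = (-0.4816 + 0.06017i)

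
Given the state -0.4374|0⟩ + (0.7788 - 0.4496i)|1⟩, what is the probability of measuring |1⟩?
0.8087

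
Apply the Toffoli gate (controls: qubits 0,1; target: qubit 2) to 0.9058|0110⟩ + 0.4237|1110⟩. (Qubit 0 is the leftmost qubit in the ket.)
0.9058|0110⟩ + 0.4237|1100⟩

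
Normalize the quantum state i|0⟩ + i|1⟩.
(1/√2)i|0⟩ + (1/√2)i|1⟩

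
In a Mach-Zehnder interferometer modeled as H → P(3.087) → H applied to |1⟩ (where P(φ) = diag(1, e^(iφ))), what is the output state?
(0.9993 - 0.02728i)|0⟩ + (0.0007449 + 0.02728i)|1⟩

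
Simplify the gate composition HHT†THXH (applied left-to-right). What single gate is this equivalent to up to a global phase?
Z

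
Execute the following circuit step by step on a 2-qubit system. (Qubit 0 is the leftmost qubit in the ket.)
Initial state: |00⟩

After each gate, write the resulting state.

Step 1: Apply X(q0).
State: |10⟩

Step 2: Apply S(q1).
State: |10⟩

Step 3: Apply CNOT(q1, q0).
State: |10⟩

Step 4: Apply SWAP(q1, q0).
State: |01⟩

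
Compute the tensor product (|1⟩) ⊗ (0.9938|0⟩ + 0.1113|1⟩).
0.9938|10⟩ + 0.1113|11⟩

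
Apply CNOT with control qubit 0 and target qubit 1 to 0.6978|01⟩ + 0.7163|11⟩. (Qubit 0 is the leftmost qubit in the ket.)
0.6978|01⟩ + 0.7163|10⟩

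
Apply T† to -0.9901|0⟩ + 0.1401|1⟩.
-0.9901|0⟩ + (0.09907 - 0.09907i)|1⟩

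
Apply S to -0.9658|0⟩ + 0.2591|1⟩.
-0.9658|0⟩ + 0.2591i|1⟩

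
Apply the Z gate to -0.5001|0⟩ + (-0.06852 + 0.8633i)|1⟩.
-0.5001|0⟩ + (0.06852 - 0.8633i)|1⟩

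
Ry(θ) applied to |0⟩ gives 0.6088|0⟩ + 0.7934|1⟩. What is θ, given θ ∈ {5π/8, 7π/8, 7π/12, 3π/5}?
7π/12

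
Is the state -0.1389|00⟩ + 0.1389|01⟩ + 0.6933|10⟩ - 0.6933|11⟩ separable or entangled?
Separable

Writing the state as a|00⟩ + b|01⟩ + c|10⟩ + d|11⟩, it is a product state iff ad − bc = 0.
Here (a, b, c, d) = (-0.1389, 0.1389, 0.6933, -0.6933): ad − bc = (-0.1389)(-0.6933) − (0.1389)(0.6933) = 0, so the state is separable.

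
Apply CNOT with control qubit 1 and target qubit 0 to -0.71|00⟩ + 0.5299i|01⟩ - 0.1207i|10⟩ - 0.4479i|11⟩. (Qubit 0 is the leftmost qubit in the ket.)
-0.71|00⟩ - 0.4479i|01⟩ - 0.1207i|10⟩ + 0.5299i|11⟩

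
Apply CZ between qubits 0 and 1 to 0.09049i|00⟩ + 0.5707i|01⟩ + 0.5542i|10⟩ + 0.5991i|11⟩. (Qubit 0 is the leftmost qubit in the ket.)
0.09049i|00⟩ + 0.5707i|01⟩ + 0.5542i|10⟩ - 0.5991i|11⟩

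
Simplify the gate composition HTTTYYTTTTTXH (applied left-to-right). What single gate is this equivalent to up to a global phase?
Z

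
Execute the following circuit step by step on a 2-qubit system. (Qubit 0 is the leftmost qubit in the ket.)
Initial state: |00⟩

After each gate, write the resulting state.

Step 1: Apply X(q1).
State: |01⟩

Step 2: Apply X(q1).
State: |00⟩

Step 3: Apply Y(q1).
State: i|01⟩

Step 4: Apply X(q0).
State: i|11⟩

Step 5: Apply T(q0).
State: (-1/√2 + (1/√2)i)|11⟩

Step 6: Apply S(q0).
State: (-1/√2 - (1/√2)i)|11⟩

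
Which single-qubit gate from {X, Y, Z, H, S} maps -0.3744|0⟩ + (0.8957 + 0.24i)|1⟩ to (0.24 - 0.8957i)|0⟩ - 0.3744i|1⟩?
Y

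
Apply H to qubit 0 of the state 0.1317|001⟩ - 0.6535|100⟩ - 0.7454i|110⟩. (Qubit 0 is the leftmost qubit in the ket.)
-0.4621|000⟩ + 0.09313|001⟩ - 0.5271i|010⟩ + 0.4621|100⟩ + 0.09313|101⟩ + 0.5271i|110⟩

H on qubit 0 mixes each pair of kets that differ only in qubit 0: amplitudes (a, b) of (|…0…⟩, |…1…⟩) become ((a + b)/√2, (a − b)/√2). Kets absent from the input have amplitude 0.
(|000⟩, |100⟩): (a, b) = (0, -0.6535) → (-0.4621, 0.4621)
(|001⟩, |101⟩): (a, b) = (0.1317, 0) → (0.09313, 0.09313)
(|010⟩, |110⟩): (a, b) = (0, -0.7454i) → (-0.5271i, 0.5271i)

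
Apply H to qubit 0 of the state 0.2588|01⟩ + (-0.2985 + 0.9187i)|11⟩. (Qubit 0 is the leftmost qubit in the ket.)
(-0.02807 + 0.6496i)|01⟩ + (0.3941 - 0.6496i)|11⟩

H on qubit 0 mixes each pair of kets that differ only in qubit 0: amplitudes (a, b) of (|…0…⟩, |…1…⟩) become ((a + b)/√2, (a − b)/√2). Kets absent from the input have amplitude 0.
(|01⟩, |11⟩): (a, b) = (0.2588, (-0.2985 + 0.9187i)) → ((-0.02807 + 0.6496i), (0.3941 - 0.6496i))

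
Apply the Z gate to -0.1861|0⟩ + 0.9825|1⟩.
-0.1861|0⟩ - 0.9825|1⟩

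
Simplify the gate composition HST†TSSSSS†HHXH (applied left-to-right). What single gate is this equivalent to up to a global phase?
Z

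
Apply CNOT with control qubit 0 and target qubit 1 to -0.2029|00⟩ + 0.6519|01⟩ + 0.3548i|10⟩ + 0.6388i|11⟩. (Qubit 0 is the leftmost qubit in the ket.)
-0.2029|00⟩ + 0.6519|01⟩ + 0.6388i|10⟩ + 0.3548i|11⟩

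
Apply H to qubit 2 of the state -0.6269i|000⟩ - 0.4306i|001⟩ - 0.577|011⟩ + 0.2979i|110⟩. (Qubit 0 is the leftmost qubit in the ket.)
-0.7478i|000⟩ - 0.1388i|001⟩ - 0.408|010⟩ + 0.408|011⟩ + 0.2106i|110⟩ + 0.2106i|111⟩

H on qubit 2 mixes each pair of kets that differ only in qubit 2: amplitudes (a, b) of (|…0…⟩, |…1…⟩) become ((a + b)/√2, (a − b)/√2). Kets absent from the input have amplitude 0.
(|000⟩, |001⟩): (a, b) = (-0.6269i, -0.4306i) → (-0.7478i, -0.1388i)
(|010⟩, |011⟩): (a, b) = (0, -0.577) → (-0.408, 0.408)
(|110⟩, |111⟩): (a, b) = (0.2979i, 0) → (0.2106i, 0.2106i)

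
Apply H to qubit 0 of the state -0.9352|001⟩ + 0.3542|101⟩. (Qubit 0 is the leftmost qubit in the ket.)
-0.4108|001⟩ - 0.9117|101⟩

H on qubit 0 mixes each pair of kets that differ only in qubit 0: amplitudes (a, b) of (|…0…⟩, |…1…⟩) become ((a + b)/√2, (a − b)/√2). Kets absent from the input have amplitude 0.
(|001⟩, |101⟩): (a, b) = (-0.9352, 0.3542) → (-0.4108, -0.9117)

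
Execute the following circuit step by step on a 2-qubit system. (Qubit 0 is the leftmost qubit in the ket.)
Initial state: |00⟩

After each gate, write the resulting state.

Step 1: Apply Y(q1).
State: i|01⟩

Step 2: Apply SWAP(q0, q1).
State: i|10⟩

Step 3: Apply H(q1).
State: (1/√2)i|10⟩ + (1/√2)i|11⟩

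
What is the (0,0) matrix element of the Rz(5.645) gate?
(-0.9495 - 0.3137i)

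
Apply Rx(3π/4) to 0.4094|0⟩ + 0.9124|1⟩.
(0.1567 - 0.8429i)|0⟩ + (0.3492 - 0.3782i)|1⟩

Rx(3π/4) = [[cos(θ/2), −i·sin(θ/2)], [−i·sin(θ/2), cos(θ/2)]]; θ = 3π/4, cos(θ/2) ≈ 0.382683, sin(θ/2) ≈ 0.92388.
With a = amp(|0⟩) = 0.4094 and b = amp(|1⟩) = 0.9124:
new amp(|0⟩) = (0.382683)·a + (-0.92388i)·b = (0.1567 - 0.8429i)
new amp(|1⟩) = (-0.92388i)·a + (0.382683)·b = (0.3492 - 0.3782i)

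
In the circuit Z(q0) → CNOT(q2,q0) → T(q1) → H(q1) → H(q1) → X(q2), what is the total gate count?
6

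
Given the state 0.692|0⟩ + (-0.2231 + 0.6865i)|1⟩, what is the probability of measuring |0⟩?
0.4789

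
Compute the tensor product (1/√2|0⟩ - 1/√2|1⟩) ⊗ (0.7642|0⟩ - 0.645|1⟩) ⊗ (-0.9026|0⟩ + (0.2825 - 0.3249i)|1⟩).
-0.4877|000⟩ + (0.1527 - 0.1756i)|001⟩ + 0.4117|010⟩ + (-0.1288 + 0.1482i)|011⟩ + 0.4877|100⟩ + (-0.1527 + 0.1756i)|101⟩ - 0.4117|110⟩ + (0.1288 - 0.1482i)|111⟩

amp(|b₁b₂…⟩) = product of the factor amplitudes for bits b₁, b₂, …; only kets whose every factor amplitude is nonzero survive.
|000⟩: (1/√2)(0.7642)(-0.9026) = -0.4877
|001⟩: (1/√2)(0.7642)(0.2825 - 0.3249i) = (0.1527 - 0.1756i)
|010⟩: (1/√2)(-0.645)(-0.9026) = 0.4117
|011⟩: (1/√2)(-0.645)(0.2825 - 0.3249i) = (-0.1288 + 0.1482i)
|100⟩: (-1/√2)(0.7642)(-0.9026) = 0.4877
|101⟩: (-1/√2)(0.7642)(0.2825 - 0.3249i) = (-0.1527 + 0.1756i)
|110⟩: (-1/√2)(-0.645)(-0.9026) = -0.4117
|111⟩: (-1/√2)(-0.645)(0.2825 - 0.3249i) = (0.1288 - 0.1482i)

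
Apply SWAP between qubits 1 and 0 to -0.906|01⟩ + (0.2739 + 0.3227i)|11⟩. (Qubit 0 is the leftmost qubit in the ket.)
-0.906|10⟩ + (0.2739 + 0.3227i)|11⟩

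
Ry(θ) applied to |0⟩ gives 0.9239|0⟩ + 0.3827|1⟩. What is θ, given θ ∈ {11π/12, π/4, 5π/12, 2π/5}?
π/4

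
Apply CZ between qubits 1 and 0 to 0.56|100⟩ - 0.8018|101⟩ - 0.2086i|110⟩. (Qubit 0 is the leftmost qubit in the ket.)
0.56|100⟩ - 0.8018|101⟩ + 0.2086i|110⟩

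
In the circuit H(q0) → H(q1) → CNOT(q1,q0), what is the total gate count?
3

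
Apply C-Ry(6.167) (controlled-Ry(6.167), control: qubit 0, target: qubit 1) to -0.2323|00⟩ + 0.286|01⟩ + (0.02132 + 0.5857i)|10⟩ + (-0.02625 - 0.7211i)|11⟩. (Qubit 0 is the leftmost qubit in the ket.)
-0.2323|00⟩ + 0.286|01⟩ + (-0.01976 - 0.5428i)|10⟩ + (0.02744 + 0.7539i)|11⟩

C-Ry(6.167) leaves the control-|0⟩ kets |00⟩, |01⟩ unchanged and applies Ry(6.167) to qubit 1 on the control-|1⟩ pair (|10⟩, |11⟩).
Ry(6.167) = [[cos(θ/2), −sin(θ/2)], [sin(θ/2), cos(θ/2)]]; θ = 6.167, cos(θ/2) ≈ -0.998313, sin(θ/2) ≈ 0.05806.
With a = amp(|10⟩) = (0.02132 + 0.5857i) and b = amp(|11⟩) = (-0.02625 - 0.7211i):
new amp(|10⟩) = (-0.998313)·a + (-0.05806)·b = (-0.01976 - 0.5428i)
new amp(|11⟩) = (0.05806)·a + (-0.998313)·b = (0.02744 + 0.7539i)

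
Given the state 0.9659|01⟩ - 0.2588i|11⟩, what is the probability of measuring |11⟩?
0.06698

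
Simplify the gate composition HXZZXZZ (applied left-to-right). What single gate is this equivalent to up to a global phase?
H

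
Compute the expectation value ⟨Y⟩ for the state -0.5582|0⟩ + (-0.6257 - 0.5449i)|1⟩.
0.6083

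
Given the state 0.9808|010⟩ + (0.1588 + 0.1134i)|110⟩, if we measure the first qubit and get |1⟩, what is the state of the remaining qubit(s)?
(0.8138 + 0.5811i)|10⟩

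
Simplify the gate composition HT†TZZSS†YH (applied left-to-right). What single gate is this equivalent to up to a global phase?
Y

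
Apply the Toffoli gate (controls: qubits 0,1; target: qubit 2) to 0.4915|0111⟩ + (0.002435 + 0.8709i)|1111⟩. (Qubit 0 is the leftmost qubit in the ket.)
0.4915|0111⟩ + (0.002435 + 0.8709i)|1101⟩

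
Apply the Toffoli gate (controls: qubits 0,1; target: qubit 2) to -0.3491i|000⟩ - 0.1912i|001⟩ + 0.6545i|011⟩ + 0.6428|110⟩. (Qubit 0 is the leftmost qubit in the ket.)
-0.3491i|000⟩ - 0.1912i|001⟩ + 0.6545i|011⟩ + 0.6428|111⟩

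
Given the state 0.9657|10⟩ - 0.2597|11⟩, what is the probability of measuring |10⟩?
0.9326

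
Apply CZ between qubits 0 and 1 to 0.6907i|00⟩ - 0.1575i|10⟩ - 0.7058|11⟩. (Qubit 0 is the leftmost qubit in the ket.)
0.6907i|00⟩ - 0.1575i|10⟩ + 0.7058|11⟩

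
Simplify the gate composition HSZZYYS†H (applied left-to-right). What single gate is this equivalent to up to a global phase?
I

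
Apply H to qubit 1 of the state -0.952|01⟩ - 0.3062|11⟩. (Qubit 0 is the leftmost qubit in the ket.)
-0.6732|00⟩ + 0.6732|01⟩ - 0.2165|10⟩ + 0.2165|11⟩

H on qubit 1 mixes each pair of kets that differ only in qubit 1: amplitudes (a, b) of (|…0…⟩, |…1…⟩) become ((a + b)/√2, (a − b)/√2). Kets absent from the input have amplitude 0.
(|00⟩, |01⟩): (a, b) = (0, -0.952) → (-0.6732, 0.6732)
(|10⟩, |11⟩): (a, b) = (0, -0.3062) → (-0.2165, 0.2165)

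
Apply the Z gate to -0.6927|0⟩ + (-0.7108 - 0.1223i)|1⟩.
-0.6927|0⟩ + (0.7108 + 0.1223i)|1⟩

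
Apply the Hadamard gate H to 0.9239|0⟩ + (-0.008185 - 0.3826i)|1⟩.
(0.6475 - 0.2705i)|0⟩ + (0.6591 + 0.2705i)|1⟩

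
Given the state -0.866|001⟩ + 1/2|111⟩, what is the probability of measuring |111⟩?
1/4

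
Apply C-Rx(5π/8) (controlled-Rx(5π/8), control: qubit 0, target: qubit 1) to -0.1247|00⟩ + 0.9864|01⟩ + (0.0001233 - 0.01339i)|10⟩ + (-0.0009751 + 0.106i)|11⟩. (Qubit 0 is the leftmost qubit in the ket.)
-0.1247|00⟩ + 0.9864|01⟩ + (0.0882 - 0.006628i)|10⟩ + (-0.01168 + 0.05879i)|11⟩

C-Rx(5π/8) leaves the control-|0⟩ kets |00⟩, |01⟩ unchanged and applies Rx(5π/8) to qubit 1 on the control-|1⟩ pair (|10⟩, |11⟩).
Rx(5π/8) = [[cos(θ/2), −i·sin(θ/2)], [−i·sin(θ/2), cos(θ/2)]]; θ = 5π/8, cos(θ/2) ≈ 0.55557, sin(θ/2) ≈ 0.83147.
With a = amp(|10⟩) = (0.0001233 - 0.01339i) and b = amp(|11⟩) = (-0.0009751 + 0.106i):
new amp(|10⟩) = (0.55557)·a + (-0.83147i)·b = (0.0882 - 0.006628i)
new amp(|11⟩) = (-0.83147i)·a + (0.55557)·b = (-0.01168 + 0.05879i)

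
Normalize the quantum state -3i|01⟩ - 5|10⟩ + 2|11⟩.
-0.4867i|01⟩ - 0.8111|10⟩ + 0.3244|11⟩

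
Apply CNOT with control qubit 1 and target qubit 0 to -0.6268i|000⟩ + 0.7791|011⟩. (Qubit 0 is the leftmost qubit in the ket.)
-0.6268i|000⟩ + 0.7791|111⟩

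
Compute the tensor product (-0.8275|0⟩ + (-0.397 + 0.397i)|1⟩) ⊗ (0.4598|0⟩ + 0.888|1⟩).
-0.3805|00⟩ - 0.7348|01⟩ + (-0.1825 + 0.1825i)|10⟩ + (-0.3525 + 0.3525i)|11⟩

amp(|b₁b₂…⟩) = product of the factor amplitudes for bits b₁, b₂, …; only kets whose every factor amplitude is nonzero survive.
|00⟩: (-0.8275)(0.4598) = -0.3805
|01⟩: (-0.8275)(0.888) = -0.7348
|10⟩: (-0.397 + 0.397i)(0.4598) = (-0.1825 + 0.1825i)
|11⟩: (-0.397 + 0.397i)(0.888) = (-0.3525 + 0.3525i)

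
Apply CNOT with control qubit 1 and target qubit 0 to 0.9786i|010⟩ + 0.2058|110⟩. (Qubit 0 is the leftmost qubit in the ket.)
0.2058|010⟩ + 0.9786i|110⟩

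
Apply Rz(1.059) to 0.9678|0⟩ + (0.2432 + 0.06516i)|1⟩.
(0.8353 - 0.4888i)|0⟩ + (0.177 + 0.1791i)|1⟩

Rz(1.059) = [[e^(−iθ/2), 0], [0, e^(iθ/2)]] with e^(±iθ/2) = cos(θ/2) ± i·sin(θ/2); θ = 1.059, cos(θ/2) ≈ 0.86306, sin(θ/2) ≈ 0.505102.
With a = amp(|0⟩) = 0.9678 and b = amp(|1⟩) = (0.2432 + 0.06516i):
new amp(|0⟩) = (0.86306 - 0.505102i)·a = (0.8353 - 0.4888i)
new amp(|1⟩) = (0.86306 + 0.505102i)·b = (0.177 + 0.1791i)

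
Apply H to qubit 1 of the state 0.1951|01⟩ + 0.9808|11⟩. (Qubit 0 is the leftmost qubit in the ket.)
0.138|00⟩ - 0.138|01⟩ + 0.6935|10⟩ - 0.6935|11⟩

H on qubit 1 mixes each pair of kets that differ only in qubit 1: amplitudes (a, b) of (|…0…⟩, |…1…⟩) become ((a + b)/√2, (a − b)/√2). Kets absent from the input have amplitude 0.
(|00⟩, |01⟩): (a, b) = (0, 0.1951) → (0.138, -0.138)
(|10⟩, |11⟩): (a, b) = (0, 0.9808) → (0.6935, -0.6935)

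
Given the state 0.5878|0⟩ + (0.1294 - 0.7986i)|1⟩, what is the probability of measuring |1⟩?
0.6545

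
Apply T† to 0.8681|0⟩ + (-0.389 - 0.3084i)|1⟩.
0.8681|0⟩ + (-0.4931 + 0.05699i)|1⟩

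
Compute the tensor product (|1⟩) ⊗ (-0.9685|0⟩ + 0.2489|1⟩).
-0.9685|10⟩ + 0.2489|11⟩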